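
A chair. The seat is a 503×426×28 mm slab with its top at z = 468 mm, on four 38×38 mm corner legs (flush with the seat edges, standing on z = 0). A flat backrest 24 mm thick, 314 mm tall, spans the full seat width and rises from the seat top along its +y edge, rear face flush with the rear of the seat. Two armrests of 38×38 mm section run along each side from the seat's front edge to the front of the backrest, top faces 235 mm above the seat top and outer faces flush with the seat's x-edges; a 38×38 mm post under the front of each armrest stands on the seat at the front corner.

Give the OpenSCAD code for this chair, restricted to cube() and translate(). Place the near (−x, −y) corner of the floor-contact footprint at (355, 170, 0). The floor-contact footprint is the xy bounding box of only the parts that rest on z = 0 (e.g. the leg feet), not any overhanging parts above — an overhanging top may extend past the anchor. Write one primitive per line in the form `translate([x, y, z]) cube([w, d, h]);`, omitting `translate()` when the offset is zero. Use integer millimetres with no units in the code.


translate([355, 170, 440]) cube([503, 426, 28]);
translate([355, 170, 0]) cube([38, 38, 440]);
translate([820, 170, 0]) cube([38, 38, 440]);
translate([355, 558, 0]) cube([38, 38, 440]);
translate([820, 558, 0]) cube([38, 38, 440]);
translate([355, 572, 468]) cube([503, 24, 314]);
translate([355, 170, 665]) cube([38, 402, 38]);
translate([820, 170, 665]) cube([38, 402, 38]);
translate([355, 170, 468]) cube([38, 38, 197]);
translate([820, 170, 468]) cube([38, 38, 197]);


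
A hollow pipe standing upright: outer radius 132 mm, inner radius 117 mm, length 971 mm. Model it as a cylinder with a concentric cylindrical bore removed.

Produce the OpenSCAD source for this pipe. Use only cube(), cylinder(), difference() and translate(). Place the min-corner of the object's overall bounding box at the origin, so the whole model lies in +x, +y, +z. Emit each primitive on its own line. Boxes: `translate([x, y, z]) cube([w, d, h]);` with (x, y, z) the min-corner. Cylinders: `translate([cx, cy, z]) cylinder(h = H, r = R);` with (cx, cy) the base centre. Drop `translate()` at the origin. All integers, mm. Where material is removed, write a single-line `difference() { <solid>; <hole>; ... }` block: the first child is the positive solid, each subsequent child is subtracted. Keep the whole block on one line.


difference() { translate([132, 132, 0]) cylinder(h = 971, r = 132); translate([132, 132, 0]) cylinder(h = 971, r = 117); }


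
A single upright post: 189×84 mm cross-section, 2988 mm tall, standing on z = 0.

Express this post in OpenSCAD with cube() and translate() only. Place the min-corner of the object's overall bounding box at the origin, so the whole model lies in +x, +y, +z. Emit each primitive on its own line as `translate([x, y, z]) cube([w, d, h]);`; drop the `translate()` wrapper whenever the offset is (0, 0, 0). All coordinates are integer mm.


cube([189, 84, 2988]);


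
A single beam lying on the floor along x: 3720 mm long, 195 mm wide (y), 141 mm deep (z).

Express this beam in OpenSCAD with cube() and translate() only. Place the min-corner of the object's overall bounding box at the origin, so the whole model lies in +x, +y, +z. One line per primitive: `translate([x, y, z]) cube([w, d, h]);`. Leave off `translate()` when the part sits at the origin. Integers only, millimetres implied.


cube([3720, 195, 141]);


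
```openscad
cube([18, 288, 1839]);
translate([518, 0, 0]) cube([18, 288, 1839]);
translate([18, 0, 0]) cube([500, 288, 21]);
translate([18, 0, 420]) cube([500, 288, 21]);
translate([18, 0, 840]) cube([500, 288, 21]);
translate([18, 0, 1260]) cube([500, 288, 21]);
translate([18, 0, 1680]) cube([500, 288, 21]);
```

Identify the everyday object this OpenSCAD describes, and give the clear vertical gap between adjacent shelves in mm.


A bookshelf. The clear shelf gap is 399 mm.

Two tall side panels with 5 horizontal boards between them — a bookshelf. The first two shelf undersides are at z = 0 and z = 420; with shelf thickness 21, the clear gap is 420 − 0 − 21 = 399 mm.


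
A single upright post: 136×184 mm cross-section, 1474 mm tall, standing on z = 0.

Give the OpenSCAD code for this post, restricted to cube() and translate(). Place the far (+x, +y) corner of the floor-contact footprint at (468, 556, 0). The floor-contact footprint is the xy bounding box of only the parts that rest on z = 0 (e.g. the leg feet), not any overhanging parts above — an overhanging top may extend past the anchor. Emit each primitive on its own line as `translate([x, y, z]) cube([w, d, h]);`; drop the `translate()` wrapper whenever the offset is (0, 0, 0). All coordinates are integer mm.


translate([332, 372, 0]) cube([136, 184, 1474]);


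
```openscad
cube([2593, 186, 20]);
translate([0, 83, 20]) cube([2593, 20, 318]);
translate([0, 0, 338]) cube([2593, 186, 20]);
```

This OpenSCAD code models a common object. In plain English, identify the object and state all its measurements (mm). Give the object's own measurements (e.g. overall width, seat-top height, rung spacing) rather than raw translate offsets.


An I-beam lying along x, 2593 mm long. Overall section height 358 mm. Two flanges 186 mm wide (y) and 20 mm thick, one on the floor and one at the top; a web 20 mm thick runs between them, centred on the flange width.


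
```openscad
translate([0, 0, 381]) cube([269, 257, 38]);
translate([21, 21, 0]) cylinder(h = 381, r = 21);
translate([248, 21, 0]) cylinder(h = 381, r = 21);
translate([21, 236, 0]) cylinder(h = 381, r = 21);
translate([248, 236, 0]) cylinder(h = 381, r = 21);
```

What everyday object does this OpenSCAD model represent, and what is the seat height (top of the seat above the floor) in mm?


A stool. The seat height is 419 mm.

A 269×257×38 slab at z = 381 on four corner cylinders — a stool. The seat top is 381 + 38 = 419 mm.


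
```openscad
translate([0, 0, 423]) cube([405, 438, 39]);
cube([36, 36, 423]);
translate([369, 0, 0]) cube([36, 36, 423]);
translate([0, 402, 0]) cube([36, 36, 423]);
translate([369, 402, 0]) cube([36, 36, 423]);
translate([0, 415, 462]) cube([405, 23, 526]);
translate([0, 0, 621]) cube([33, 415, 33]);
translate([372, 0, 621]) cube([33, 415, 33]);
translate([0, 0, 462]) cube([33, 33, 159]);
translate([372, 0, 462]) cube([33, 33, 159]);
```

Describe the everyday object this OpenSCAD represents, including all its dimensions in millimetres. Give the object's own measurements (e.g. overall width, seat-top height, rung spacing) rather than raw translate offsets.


A chair. The seat is a 405×438×39 mm slab with its top at z = 462 mm, on four 36×36 mm corner legs (flush with the seat edges, standing on z = 0). A flat backrest 23 mm thick, 526 mm tall, spans the full seat width and rises from the seat top along its +y edge, rear face flush with the rear of the seat. Two armrests of 33×33 mm section run along each side from the seat's front edge to the front of the backrest, top faces 192 mm above the seat top and outer faces flush with the seat's x-edges; a 33×33 mm post under the front of each armrest stands on the seat at the front corner.


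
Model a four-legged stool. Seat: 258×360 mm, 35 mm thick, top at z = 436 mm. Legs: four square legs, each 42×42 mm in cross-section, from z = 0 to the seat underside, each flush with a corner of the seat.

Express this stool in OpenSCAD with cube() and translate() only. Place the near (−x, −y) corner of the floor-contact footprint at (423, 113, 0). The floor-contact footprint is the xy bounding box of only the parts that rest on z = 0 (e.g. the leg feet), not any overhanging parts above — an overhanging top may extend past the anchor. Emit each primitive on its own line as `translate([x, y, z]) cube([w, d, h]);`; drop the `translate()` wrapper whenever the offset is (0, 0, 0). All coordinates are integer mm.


translate([423, 113, 401]) cube([258, 360, 35]);
translate([423, 113, 0]) cube([42, 42, 401]);
translate([639, 113, 0]) cube([42, 42, 401]);
translate([423, 431, 0]) cube([42, 42, 401]);
translate([639, 431, 0]) cube([42, 42, 401]);


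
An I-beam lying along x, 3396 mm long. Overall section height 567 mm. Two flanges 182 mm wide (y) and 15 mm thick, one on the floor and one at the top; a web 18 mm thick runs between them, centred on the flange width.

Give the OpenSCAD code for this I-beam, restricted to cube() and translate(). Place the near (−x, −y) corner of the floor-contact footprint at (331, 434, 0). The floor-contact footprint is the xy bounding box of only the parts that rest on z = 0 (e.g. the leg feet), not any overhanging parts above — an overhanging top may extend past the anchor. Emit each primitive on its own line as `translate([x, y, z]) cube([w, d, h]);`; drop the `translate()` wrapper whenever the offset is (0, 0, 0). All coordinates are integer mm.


translate([331, 434, 0]) cube([3396, 182, 15]);
translate([331, 516, 15]) cube([3396, 18, 537]);
translate([331, 434, 552]) cube([3396, 182, 15]);


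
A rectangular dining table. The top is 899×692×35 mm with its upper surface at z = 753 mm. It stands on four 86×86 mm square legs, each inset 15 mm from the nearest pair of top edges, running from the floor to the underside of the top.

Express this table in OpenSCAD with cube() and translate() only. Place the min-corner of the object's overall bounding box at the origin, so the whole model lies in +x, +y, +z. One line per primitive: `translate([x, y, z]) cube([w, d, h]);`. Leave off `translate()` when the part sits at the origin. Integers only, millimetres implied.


translate([0, 0, 718]) cube([899, 692, 35]);
translate([15, 15, 0]) cube([86, 86, 718]);
translate([798, 15, 0]) cube([86, 86, 718]);
translate([15, 591, 0]) cube([86, 86, 718]);
translate([798, 591, 0]) cube([86, 86, 718]);


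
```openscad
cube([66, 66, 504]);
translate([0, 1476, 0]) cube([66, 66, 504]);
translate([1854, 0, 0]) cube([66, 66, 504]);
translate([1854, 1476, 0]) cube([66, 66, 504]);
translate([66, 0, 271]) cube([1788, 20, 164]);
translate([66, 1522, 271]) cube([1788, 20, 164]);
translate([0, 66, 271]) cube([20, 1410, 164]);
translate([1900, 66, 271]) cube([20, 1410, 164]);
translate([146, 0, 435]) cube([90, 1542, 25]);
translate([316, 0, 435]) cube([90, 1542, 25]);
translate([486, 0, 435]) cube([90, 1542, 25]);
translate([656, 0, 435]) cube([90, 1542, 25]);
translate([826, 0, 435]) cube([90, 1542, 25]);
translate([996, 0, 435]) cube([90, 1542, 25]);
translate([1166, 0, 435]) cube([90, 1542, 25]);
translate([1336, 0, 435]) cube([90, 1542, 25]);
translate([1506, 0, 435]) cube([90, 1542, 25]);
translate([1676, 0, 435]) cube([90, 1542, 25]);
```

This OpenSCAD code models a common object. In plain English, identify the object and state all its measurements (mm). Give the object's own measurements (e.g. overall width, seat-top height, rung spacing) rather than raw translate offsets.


A bed frame 1920 mm long (x) by 1542 mm wide (y). Four 66×66 mm corner posts, 504 mm tall, at the corners of the footprint. Four rails of 20 mm thickness and 164 mm height run between adjacent posts with their undersides at z = 271 mm, their outer faces flush with the outside of the frame (the two x-running rails run between the posts' inner faces; the two y-running rails run between the posts' inner faces). 10 slats, each 90 mm wide (x) and 25 mm thick, lie across the top of the two x-running rails, running the full 1542 mm width of the frame in y; along x they sit between the end posts with a 80 mm gap after the −x posts and between neighbouring slats, leaving 88 mm before the +x posts.


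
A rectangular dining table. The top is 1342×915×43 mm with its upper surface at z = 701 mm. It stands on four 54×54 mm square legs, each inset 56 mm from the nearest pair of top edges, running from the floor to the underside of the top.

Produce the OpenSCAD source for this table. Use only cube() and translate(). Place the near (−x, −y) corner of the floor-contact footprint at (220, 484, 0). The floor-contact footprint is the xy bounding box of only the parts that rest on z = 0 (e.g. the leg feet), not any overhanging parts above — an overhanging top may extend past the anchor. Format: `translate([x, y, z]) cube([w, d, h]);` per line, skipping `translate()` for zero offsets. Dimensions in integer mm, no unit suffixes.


translate([164, 428, 658]) cube([1342, 915, 43]);
translate([220, 484, 0]) cube([54, 54, 658]);
translate([1396, 484, 0]) cube([54, 54, 658]);
translate([220, 1233, 0]) cube([54, 54, 658]);
translate([1396, 1233, 0]) cube([54, 54, 658]);


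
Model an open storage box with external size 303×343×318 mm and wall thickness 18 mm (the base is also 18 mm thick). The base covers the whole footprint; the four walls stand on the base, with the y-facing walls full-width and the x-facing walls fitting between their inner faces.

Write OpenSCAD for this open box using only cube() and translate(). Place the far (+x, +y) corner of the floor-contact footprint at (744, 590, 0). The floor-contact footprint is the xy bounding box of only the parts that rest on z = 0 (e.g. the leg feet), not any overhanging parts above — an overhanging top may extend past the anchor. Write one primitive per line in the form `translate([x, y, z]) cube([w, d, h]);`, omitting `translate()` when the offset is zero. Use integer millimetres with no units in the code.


translate([441, 247, 0]) cube([303, 343, 18]);
translate([441, 247, 18]) cube([303, 18, 300]);
translate([441, 572, 18]) cube([303, 18, 300]);
translate([441, 265, 18]) cube([18, 307, 300]);
translate([726, 265, 18]) cube([18, 307, 300]);


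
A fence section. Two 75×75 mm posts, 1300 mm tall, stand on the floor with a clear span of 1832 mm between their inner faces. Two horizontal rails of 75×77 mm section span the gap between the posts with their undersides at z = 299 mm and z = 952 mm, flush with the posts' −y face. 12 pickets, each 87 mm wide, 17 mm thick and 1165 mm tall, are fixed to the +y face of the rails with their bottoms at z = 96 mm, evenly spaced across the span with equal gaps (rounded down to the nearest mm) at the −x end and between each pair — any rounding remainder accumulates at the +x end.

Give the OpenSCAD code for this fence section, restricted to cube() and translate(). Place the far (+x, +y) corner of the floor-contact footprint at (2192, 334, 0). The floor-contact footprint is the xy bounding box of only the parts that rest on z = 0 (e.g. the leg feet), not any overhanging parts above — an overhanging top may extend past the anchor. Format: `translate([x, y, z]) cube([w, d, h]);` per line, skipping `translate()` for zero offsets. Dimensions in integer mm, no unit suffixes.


translate([210, 259, 0]) cube([75, 75, 1300]);
translate([2117, 259, 0]) cube([75, 75, 1300]);
translate([285, 259, 299]) cube([1832, 75, 77]);
translate([285, 259, 952]) cube([1832, 75, 77]);
translate([345, 334, 96]) cube([87, 17, 1165]);
translate([492, 334, 96]) cube([87, 17, 1165]);
translate([639, 334, 96]) cube([87, 17, 1165]);
translate([786, 334, 96]) cube([87, 17, 1165]);
translate([933, 334, 96]) cube([87, 17, 1165]);
translate([1080, 334, 96]) cube([87, 17, 1165]);
translate([1227, 334, 96]) cube([87, 17, 1165]);
translate([1374, 334, 96]) cube([87, 17, 1165]);
translate([1521, 334, 96]) cube([87, 17, 1165]);
translate([1668, 334, 96]) cube([87, 17, 1165]);
translate([1815, 334, 96]) cube([87, 17, 1165]);
translate([1962, 334, 96]) cube([87, 17, 1165]);


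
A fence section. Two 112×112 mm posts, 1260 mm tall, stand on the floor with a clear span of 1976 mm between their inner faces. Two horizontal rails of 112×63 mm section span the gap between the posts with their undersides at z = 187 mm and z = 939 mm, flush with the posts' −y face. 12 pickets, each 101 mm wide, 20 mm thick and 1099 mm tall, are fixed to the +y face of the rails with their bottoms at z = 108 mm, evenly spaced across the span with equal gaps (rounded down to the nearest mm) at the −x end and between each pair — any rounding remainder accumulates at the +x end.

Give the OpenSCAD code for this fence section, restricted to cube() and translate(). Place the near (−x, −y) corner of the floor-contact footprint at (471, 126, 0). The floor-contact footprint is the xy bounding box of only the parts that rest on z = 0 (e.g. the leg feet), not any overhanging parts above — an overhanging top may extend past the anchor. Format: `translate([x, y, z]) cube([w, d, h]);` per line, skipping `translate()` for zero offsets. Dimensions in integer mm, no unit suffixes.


translate([471, 126, 0]) cube([112, 112, 1260]);
translate([2559, 126, 0]) cube([112, 112, 1260]);
translate([583, 126, 187]) cube([1976, 112, 63]);
translate([583, 126, 939]) cube([1976, 112, 63]);
translate([641, 238, 108]) cube([101, 20, 1099]);
translate([800, 238, 108]) cube([101, 20, 1099]);
translate([959, 238, 108]) cube([101, 20, 1099]);
translate([1118, 238, 108]) cube([101, 20, 1099]);
translate([1277, 238, 108]) cube([101, 20, 1099]);
translate([1436, 238, 108]) cube([101, 20, 1099]);
translate([1595, 238, 108]) cube([101, 20, 1099]);
translate([1754, 238, 108]) cube([101, 20, 1099]);
translate([1913, 238, 108]) cube([101, 20, 1099]);
translate([2072, 238, 108]) cube([101, 20, 1099]);
translate([2231, 238, 108]) cube([101, 20, 1099]);
translate([2390, 238, 108]) cube([101, 20, 1099]);


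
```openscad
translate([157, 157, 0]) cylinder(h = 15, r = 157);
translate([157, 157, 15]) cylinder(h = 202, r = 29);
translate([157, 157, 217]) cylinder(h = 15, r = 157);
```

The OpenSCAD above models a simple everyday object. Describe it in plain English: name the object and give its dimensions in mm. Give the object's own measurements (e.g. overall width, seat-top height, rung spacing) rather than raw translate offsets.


A spool: two coaxial disc flanges of radius 157 mm and thickness 15 mm, joined by a core cylinder of radius 29 mm and height 202 mm. The lower flange rests on z = 0 and the three cylinders share a vertical axis.


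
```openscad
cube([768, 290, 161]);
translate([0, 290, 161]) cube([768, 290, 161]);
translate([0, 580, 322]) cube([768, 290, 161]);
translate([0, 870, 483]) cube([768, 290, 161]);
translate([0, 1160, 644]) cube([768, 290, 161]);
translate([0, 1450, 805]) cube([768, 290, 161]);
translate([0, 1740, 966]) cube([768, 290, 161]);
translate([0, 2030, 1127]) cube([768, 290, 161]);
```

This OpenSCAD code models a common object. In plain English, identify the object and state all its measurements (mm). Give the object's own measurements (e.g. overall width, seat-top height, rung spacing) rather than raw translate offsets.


A straight staircase of 8 solid steps. Each step is 768 mm wide (x), 290 mm deep (y, the going) and 161 mm tall (the rise). The first step rests on the floor; each subsequent step sits one going further in +y and one rise higher in +z, directly behind and above the previous step with no overlap.


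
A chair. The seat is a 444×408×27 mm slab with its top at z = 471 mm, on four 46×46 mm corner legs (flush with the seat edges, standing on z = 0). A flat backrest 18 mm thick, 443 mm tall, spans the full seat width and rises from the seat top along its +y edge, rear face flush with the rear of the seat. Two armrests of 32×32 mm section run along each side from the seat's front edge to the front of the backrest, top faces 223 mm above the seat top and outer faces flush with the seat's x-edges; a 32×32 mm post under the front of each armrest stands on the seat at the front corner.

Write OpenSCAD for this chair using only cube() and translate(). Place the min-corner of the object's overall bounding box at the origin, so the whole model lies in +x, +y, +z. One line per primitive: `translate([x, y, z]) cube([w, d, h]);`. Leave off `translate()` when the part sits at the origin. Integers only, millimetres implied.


translate([0, 0, 444]) cube([444, 408, 27]);
cube([46, 46, 444]);
translate([398, 0, 0]) cube([46, 46, 444]);
translate([0, 362, 0]) cube([46, 46, 444]);
translate([398, 362, 0]) cube([46, 46, 444]);
translate([0, 390, 471]) cube([444, 18, 443]);
translate([0, 0, 662]) cube([32, 390, 32]);
translate([412, 0, 662]) cube([32, 390, 32]);
translate([0, 0, 471]) cube([32, 32, 191]);
translate([412, 0, 471]) cube([32, 32, 191]);


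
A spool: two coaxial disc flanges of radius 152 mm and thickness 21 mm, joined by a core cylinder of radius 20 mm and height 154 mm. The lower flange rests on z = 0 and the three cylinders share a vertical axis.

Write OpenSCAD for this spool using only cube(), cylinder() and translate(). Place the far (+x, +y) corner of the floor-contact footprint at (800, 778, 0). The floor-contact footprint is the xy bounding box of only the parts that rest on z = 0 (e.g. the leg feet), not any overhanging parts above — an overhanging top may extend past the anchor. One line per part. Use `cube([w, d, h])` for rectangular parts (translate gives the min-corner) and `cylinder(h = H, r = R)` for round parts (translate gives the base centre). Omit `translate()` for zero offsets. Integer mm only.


translate([648, 626, 0]) cylinder(h = 21, r = 152);
translate([648, 626, 21]) cylinder(h = 154, r = 20);
translate([648, 626, 175]) cylinder(h = 21, r = 152);


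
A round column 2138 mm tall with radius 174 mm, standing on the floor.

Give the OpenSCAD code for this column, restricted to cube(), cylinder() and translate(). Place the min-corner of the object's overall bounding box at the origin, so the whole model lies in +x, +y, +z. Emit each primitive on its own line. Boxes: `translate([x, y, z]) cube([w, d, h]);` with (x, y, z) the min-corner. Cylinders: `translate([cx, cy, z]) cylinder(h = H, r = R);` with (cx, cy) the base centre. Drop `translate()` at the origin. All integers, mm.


translate([174, 174, 0]) cylinder(h = 2138, r = 174);


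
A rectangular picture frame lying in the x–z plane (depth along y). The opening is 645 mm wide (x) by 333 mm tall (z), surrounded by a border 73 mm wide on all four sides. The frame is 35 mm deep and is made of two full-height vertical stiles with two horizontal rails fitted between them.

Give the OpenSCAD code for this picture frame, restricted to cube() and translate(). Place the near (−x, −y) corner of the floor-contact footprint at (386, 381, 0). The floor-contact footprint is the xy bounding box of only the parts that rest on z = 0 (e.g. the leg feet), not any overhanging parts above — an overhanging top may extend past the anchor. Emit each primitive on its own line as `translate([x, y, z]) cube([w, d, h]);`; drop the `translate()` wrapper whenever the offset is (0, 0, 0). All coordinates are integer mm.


translate([386, 381, 0]) cube([73, 35, 479]);
translate([1104, 381, 0]) cube([73, 35, 479]);
translate([459, 381, 0]) cube([645, 35, 73]);
translate([459, 381, 406]) cube([645, 35, 73]);


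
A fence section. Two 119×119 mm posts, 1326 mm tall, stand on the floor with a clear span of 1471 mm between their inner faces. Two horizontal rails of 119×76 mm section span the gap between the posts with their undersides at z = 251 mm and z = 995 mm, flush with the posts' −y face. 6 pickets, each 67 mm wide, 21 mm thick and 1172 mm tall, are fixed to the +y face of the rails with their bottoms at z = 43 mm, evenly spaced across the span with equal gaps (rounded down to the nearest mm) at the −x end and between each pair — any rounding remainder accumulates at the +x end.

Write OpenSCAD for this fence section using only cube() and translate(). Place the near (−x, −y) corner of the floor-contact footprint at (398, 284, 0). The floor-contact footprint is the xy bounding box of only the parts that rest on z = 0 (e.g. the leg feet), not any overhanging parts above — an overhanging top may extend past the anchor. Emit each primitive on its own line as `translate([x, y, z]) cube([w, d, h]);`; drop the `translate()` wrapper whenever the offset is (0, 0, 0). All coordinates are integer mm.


translate([398, 284, 0]) cube([119, 119, 1326]);
translate([1988, 284, 0]) cube([119, 119, 1326]);
translate([517, 284, 251]) cube([1471, 119, 76]);
translate([517, 284, 995]) cube([1471, 119, 76]);
translate([669, 403, 43]) cube([67, 21, 1172]);
translate([888, 403, 43]) cube([67, 21, 1172]);
translate([1107, 403, 43]) cube([67, 21, 1172]);
translate([1326, 403, 43]) cube([67, 21, 1172]);
translate([1545, 403, 43]) cube([67, 21, 1172]);
translate([1764, 403, 43]) cube([67, 21, 1172]);


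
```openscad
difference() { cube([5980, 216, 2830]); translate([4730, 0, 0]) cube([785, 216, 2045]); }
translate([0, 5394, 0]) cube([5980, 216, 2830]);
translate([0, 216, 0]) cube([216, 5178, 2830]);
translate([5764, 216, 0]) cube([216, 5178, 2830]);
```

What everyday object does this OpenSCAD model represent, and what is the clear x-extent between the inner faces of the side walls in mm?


A single room. The interior width is 5548 mm.

Four walls enclosing a rectangle with a door in the front wall — a room. Outside width 5980 minus two 216 mm walls gives 5548 mm.


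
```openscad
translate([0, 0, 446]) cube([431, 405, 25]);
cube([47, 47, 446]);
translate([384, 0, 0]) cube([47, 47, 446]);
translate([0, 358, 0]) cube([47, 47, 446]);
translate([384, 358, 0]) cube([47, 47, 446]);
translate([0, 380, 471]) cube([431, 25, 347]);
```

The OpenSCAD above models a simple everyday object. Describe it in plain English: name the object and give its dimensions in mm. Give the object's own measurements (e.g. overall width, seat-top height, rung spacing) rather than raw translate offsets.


A chair. The seat is a 431×405×25 mm slab with its top at z = 471 mm, on four 47×47 mm corner legs (flush with the seat edges, standing on z = 0). A flat backrest 25 mm thick, 347 mm tall, spans the full seat width and rises from the seat top along its +y edge, rear face flush with the rear of the seat.


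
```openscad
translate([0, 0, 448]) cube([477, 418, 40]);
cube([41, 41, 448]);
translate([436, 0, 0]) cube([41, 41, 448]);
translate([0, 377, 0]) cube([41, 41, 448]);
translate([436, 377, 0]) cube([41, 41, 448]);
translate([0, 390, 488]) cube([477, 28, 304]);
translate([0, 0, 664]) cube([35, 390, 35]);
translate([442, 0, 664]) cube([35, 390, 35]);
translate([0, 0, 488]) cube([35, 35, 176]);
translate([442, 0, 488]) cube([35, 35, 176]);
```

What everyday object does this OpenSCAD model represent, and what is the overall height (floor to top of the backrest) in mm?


A chair. The overall height is 792 mm.

A slab on four corner posts with a tall panel at the back — a chair. The seat slab sits at z = 448 with thickness 40, and the 304 mm backrest starts at the seat top, so the overall height is 448 + 40 + 304 = 792 mm.


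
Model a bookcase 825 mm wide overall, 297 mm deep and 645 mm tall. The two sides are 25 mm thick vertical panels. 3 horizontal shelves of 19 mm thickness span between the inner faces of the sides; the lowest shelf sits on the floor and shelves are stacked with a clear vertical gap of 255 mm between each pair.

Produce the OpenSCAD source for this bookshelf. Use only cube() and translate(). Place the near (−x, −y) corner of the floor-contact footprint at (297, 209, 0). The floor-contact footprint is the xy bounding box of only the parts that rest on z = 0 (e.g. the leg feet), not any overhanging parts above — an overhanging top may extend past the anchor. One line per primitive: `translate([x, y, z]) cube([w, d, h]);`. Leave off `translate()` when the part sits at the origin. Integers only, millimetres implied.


translate([297, 209, 0]) cube([25, 297, 645]);
translate([1097, 209, 0]) cube([25, 297, 645]);
translate([322, 209, 0]) cube([775, 297, 19]);
translate([322, 209, 274]) cube([775, 297, 19]);
translate([322, 209, 548]) cube([775, 297, 19]);


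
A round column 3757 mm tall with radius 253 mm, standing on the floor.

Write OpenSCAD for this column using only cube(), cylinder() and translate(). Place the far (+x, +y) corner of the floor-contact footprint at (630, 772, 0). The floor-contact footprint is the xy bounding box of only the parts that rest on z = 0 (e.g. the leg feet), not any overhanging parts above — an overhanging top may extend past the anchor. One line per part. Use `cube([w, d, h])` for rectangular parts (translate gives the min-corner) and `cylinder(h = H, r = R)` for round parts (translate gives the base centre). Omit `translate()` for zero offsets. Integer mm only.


translate([377, 519, 0]) cylinder(h = 3757, r = 253);


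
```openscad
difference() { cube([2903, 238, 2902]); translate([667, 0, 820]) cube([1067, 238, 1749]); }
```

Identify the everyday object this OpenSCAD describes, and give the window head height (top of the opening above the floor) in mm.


A wall with a window opening. The window head height is 2569 mm.

A wall with a rectangular opening subtracted — a window. Sill at z = 820, opening 1749 mm tall, so the head is at 820 + 1749 = 2569 mm.


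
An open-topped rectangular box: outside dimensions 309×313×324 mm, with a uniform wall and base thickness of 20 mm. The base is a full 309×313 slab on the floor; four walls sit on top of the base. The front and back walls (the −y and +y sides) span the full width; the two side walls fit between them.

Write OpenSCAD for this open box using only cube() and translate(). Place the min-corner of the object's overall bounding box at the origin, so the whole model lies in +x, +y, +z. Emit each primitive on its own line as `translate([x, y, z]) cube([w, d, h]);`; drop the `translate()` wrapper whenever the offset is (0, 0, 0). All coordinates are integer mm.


cube([309, 313, 20]);
translate([0, 0, 20]) cube([309, 20, 304]);
translate([0, 293, 20]) cube([309, 20, 304]);
translate([0, 20, 20]) cube([20, 273, 304]);
translate([289, 20, 20]) cube([20, 273, 304]);


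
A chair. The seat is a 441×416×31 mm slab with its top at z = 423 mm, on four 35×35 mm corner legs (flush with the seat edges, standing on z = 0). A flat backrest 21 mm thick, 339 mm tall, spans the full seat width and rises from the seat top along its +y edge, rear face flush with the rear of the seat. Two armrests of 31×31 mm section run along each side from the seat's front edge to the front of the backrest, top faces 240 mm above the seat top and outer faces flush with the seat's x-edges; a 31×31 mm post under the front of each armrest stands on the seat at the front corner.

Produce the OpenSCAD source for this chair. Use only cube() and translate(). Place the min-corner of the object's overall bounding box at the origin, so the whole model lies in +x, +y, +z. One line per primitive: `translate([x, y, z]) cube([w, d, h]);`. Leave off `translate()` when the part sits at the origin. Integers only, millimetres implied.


// leg_h = 423 - 31 = 392
// arm post h = 240 - 31 = 209
translate([0, 0, 392]) cube([441, 416, 31]);
cube([35, 35, 392]);
translate([406, 0, 0]) cube([35, 35, 392]);
translate([0, 381, 0]) cube([35, 35, 392]);
translate([406, 381, 0]) cube([35, 35, 392]);
translate([0, 395, 423]) cube([441, 21, 339]);
translate([0, 0, 632]) cube([31, 395, 31]);
translate([410, 0, 632]) cube([31, 395, 31]);
translate([0, 0, 423]) cube([31, 31, 209]);
translate([410, 0, 423]) cube([31, 31, 209]);


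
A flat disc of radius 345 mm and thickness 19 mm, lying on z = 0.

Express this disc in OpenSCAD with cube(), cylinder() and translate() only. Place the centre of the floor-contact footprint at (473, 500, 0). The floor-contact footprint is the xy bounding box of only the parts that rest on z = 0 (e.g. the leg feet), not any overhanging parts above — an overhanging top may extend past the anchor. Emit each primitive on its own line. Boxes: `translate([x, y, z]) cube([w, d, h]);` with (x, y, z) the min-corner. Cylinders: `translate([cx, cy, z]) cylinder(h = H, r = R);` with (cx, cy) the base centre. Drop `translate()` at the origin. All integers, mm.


translate([473, 500, 0]) cylinder(h = 19, r = 345);


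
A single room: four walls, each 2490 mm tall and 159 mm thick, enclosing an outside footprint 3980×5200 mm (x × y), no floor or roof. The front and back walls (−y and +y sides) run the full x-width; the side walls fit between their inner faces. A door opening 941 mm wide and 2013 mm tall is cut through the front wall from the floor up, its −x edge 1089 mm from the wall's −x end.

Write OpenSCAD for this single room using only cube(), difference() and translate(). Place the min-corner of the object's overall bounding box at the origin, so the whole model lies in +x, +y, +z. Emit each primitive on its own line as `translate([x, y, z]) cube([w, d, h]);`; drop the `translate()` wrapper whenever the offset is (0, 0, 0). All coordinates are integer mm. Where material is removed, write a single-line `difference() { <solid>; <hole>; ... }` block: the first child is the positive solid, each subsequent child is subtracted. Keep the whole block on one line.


difference() { cube([3980, 159, 2490]); translate([1089, 0, 0]) cube([941, 159, 2013]); }
translate([0, 5041, 0]) cube([3980, 159, 2490]);
translate([0, 159, 0]) cube([159, 4882, 2490]);
translate([3821, 159, 0]) cube([159, 4882, 2490]);


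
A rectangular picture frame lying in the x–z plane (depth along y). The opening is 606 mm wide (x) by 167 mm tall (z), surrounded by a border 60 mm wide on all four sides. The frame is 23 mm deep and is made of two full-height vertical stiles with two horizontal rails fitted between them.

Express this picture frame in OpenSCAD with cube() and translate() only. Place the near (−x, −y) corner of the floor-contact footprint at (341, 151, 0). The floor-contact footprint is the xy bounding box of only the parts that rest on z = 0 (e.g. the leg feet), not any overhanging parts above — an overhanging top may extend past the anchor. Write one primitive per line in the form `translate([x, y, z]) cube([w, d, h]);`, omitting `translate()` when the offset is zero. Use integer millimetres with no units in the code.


translate([341, 151, 0]) cube([60, 23, 287]);
translate([1007, 151, 0]) cube([60, 23, 287]);
translate([401, 151, 0]) cube([606, 23, 60]);
translate([401, 151, 227]) cube([606, 23, 60]);


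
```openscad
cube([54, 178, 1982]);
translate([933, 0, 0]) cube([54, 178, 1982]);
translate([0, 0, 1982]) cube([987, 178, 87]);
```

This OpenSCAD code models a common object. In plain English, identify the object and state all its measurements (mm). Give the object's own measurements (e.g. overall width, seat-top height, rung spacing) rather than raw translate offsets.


A door frame. The clear opening is 879 mm wide and 1982 mm high. Two 54 mm wide jambs, 178 mm deep, stand either side of the opening from the floor to the top of the opening. A 87 mm thick head sits across the top of both jambs, spanning the full outside width of the frame.


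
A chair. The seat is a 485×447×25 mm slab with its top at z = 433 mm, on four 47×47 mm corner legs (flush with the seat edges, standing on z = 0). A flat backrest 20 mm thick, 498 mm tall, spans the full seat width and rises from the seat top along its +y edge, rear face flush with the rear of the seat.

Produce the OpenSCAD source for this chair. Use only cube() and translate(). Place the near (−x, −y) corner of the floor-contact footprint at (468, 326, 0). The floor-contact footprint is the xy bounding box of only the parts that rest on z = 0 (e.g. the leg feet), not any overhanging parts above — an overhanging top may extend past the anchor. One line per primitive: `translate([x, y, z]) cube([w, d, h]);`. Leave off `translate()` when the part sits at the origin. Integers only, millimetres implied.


translate([468, 326, 408]) cube([485, 447, 25]);
translate([468, 326, 0]) cube([47, 47, 408]);
translate([906, 326, 0]) cube([47, 47, 408]);
translate([468, 726, 0]) cube([47, 47, 408]);
translate([906, 726, 0]) cube([47, 47, 408]);
translate([468, 753, 433]) cube([485, 20, 498]);


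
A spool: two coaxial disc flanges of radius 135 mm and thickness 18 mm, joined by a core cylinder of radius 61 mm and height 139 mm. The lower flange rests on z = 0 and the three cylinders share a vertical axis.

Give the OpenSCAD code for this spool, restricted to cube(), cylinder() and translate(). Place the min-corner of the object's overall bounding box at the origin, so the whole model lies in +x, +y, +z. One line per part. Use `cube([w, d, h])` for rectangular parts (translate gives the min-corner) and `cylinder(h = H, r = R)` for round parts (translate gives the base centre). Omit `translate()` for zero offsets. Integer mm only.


translate([135, 135, 0]) cylinder(h = 18, r = 135);
translate([135, 135, 18]) cylinder(h = 139, r = 61);
translate([135, 135, 157]) cylinder(h = 18, r = 135);


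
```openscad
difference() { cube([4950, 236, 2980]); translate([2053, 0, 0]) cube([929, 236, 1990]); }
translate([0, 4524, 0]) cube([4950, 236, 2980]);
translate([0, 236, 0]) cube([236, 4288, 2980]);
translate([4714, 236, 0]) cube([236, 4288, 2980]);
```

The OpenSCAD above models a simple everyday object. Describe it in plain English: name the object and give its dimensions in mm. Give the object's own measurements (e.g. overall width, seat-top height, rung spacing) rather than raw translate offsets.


A single room: four walls, each 2980 mm tall and 236 mm thick, enclosing an outside footprint 4950×4760 mm (x × y), no floor or roof. The front and back walls (−y and +y sides) run the full x-width; the side walls fit between their inner faces. A door opening 929 mm wide and 1990 mm tall is cut through the front wall from the floor up, its −x edge 2053 mm from the wall's −x end.


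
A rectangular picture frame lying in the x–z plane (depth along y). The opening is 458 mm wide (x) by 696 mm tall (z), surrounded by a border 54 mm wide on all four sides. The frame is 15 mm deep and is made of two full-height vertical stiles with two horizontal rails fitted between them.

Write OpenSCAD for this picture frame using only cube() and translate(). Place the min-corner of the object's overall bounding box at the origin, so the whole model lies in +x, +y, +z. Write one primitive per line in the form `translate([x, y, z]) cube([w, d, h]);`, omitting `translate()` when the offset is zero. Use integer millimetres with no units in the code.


cube([54, 15, 804]);
translate([512, 0, 0]) cube([54, 15, 804]);
translate([54, 0, 0]) cube([458, 15, 54]);
translate([54, 0, 750]) cube([458, 15, 54]);


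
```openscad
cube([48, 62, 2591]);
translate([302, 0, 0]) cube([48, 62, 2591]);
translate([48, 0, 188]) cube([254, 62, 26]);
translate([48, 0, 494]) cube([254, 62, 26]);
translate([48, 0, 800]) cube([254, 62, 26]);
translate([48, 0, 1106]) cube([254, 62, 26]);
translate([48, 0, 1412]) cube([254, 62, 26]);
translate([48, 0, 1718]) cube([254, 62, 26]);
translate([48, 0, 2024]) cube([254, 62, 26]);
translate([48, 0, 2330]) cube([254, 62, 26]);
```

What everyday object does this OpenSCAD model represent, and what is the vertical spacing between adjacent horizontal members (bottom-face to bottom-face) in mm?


A ladder. The rung spacing is 306 mm.

Two tall 48×62 posts with 8 short bars between them — a ladder. Adjacent rungs sit at z = 188 and z = 494, so the spacing is 494 − 188 = 306 mm.


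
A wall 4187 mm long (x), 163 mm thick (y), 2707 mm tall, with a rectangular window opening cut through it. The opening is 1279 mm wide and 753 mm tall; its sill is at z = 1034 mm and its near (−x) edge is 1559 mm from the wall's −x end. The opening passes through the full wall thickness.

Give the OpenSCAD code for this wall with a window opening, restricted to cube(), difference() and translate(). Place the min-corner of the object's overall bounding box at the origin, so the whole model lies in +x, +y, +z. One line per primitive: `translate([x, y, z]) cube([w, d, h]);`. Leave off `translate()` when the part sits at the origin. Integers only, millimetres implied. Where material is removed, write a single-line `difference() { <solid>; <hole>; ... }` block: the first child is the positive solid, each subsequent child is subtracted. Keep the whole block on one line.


difference() { cube([4187, 163, 2707]); translate([1559, 0, 1034]) cube([1279, 163, 753]); }
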